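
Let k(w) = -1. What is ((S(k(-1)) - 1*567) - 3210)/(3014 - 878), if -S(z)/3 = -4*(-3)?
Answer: -1271/712 ≈ -1.7851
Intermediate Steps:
S(z) = -36 (S(z) = -(-12)*(-3) = -3*12 = -36)
((S(k(-1)) - 1*567) - 3210)/(3014 - 878) = ((-36 - 1*567) - 3210)/(3014 - 878) = ((-36 - 567) - 3210)/2136 = (-603 - 3210)*(1/2136) = -3813*1/2136 = -1271/712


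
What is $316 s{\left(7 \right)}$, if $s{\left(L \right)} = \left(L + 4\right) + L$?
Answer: $5688$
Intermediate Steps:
$s{\left(L \right)} = 4 + 2 L$ ($s{\left(L \right)} = \left(4 + L\right) + L = 4 + 2 L$)
$316 s{\left(7 \right)} = 316 \left(4 + 2 \cdot 7\right) = 316 \left(4 + 14\right) = 316 \cdot 18 = 5688$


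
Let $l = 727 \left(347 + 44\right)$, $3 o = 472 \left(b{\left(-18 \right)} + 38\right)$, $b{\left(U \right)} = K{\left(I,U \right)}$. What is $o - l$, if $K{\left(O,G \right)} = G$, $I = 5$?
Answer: $- \frac{843331}{3} \approx -2.8111 \cdot 10^{5}$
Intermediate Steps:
$b{\left(U \right)} = U$
$o = \frac{9440}{3}$ ($o = \frac{472 \left(-18 + 38\right)}{3} = \frac{472 \cdot 20}{3} = \frac{1}{3} \cdot 9440 = \frac{9440}{3} \approx 3146.7$)
$l = 284257$ ($l = 727 \cdot 391 = 284257$)
$o - l = \frac{9440}{3} - 284257 = - \frac{843331}{3}$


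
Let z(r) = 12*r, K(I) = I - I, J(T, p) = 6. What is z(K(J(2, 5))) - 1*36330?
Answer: -36330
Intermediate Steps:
K(I) = 0
z(K(J(2, 5))) - 1*36330 = 12*0 - 1*36330 = 0 - 36330 = -36330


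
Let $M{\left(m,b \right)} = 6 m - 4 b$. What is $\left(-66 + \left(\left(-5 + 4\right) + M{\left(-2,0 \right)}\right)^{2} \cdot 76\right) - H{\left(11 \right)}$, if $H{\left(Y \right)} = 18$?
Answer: $12760$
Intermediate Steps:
$M{\left(m,b \right)} = - 4 b + 6 m$
$\left(-66 + \left(\left(-5 + 4\right) + M{\left(-2,0 \right)}\right)^{2} \cdot 76\right) - H{\left(11 \right)} = \left(-66 + \left(\left(-5 + 4\right) + \left(\left(-4\right) 0 + 6 \left(-2\right)\right)\right)^{2} \cdot 76\right) - 18 = \left(-66 + \left(-1 + \left(0 - 12\right)\right)^{2} \cdot 76\right) - 18 = \left(-66 + \left(-1 - 12\right)^{2} \cdot 76\right) - 18 = \left(-66 + \left(-13\right)^{2} \cdot 76\right) - 18 = \left(-66 + 169 \cdot 76\right) - 18 = \left(-66 + 12844\right) - 18 = 12778 - 18 = 12760$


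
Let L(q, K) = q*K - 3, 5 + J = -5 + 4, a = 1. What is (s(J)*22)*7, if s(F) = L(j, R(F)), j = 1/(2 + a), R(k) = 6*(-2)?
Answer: -1078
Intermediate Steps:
J = -6 (J = -5 + (-5 + 4) = -5 - 1 = -6)
R(k) = -12
j = ⅓ (j = 1/(2 + 1) = 1/3 = ⅓ ≈ 0.33333)
L(q, K) = -3 + K*q (L(q, K) = K*q - 3 = -3 + K*q)
s(F) = -7 (s(F) = -3 - 12*⅓ = -3 - 4 = -7)
(s(J)*22)*7 = -7*22*7 = -154*7 = -1078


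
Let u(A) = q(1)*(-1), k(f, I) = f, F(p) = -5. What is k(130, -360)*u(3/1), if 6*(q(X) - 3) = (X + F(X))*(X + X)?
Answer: -650/3 ≈ -216.67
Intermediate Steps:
q(X) = 3 + X*(-5 + X)/3 (q(X) = 3 + ((X - 5)*(X + X))/6 = 3 + ((-5 + X)*(2*X))/6 = 3 + (2*X*(-5 + X))/6 = 3 + X*(-5 + X)/3)
u(A) = -5/3 (u(A) = (3 - 5/3*1 + (1/3)*1**2)*(-1) = (3 - 5/3 + (1/3)*1)*(-1) = (3 - 5/3 + 1/3)*(-1) = (5/3)*(-1) = -5/3)
k(130, -360)*u(3/1) = 130*(-5/3) = -650/3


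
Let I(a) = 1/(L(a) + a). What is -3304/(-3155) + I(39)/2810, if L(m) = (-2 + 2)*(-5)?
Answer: 72417703/69151290 ≈ 1.0472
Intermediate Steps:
L(m) = 0 (L(m) = 0*(-5) = 0)
I(a) = 1/a (I(a) = 1/(0 + a) = 1/a)
-3304/(-3155) + I(39)/2810 = -3304/(-3155) + 1/(39*2810) = -3304*(-1/3155) + (1/39)*(1/2810) = 3304/3155 + 1/109590 = 72417703/69151290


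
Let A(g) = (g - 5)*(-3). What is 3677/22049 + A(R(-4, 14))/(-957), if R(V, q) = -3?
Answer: 996571/7033631 ≈ 0.14169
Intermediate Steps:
A(g) = 15 - 3*g (A(g) = (-5 + g)*(-3) = 15 - 3*g)
3677/22049 + A(R(-4, 14))/(-957) = 3677/22049 + (15 - 3*(-3))/(-957) = 3677*(1/22049) + (15 + 9)*(-1/957) = 3677/22049 + 24*(-1/957) = 3677/22049 - 8/319 = 996571/7033631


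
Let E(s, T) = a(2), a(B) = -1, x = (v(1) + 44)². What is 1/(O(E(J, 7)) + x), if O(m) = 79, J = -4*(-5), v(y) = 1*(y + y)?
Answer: 1/2195 ≈ 0.00045558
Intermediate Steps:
v(y) = 2*y (v(y) = 1*(2*y) = 2*y)
J = 20
x = 2116 (x = (2*1 + 44)² = (2 + 44)² = 46² = 2116)
E(s, T) = -1
1/(O(E(J, 7)) + x) = 1/(79 + 2116) = 1/2195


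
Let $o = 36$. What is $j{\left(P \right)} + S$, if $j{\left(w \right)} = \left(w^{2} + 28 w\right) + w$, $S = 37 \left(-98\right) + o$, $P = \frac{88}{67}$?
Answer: $- \frac{15936782}{4489} \approx -3550.2$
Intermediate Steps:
$P = \frac{88}{67}$ ($P = 88 \cdot \frac{1}{67} = \frac{88}{67} \approx 1.3134$)
$S = -3590$ ($S = 37 \left(-98\right) + 36 = -3626 + 36 = -3590$)
$j{\left(w \right)} = w^{2} + 29 w$
$j{\left(P \right)} + S = \frac{88 \left(29 + \frac{88}{67}\right)}{67} - 3590 = \frac{88}{67} \cdot \frac{2031}{67} - 3590 = \frac{178728}{4489} - 3590 = - \frac{15936782}{4489}$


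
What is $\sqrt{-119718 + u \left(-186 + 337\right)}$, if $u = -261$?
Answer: $3 i \sqrt{17681} \approx 398.91 i$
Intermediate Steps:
$\sqrt{-119718 + u \left(-186 + 337\right)} = \sqrt{-119718 - 261 \left(-186 + 337\right)} = \sqrt{-119718 - 39411} = \sqrt{-159129} = 3 i \sqrt{17681}$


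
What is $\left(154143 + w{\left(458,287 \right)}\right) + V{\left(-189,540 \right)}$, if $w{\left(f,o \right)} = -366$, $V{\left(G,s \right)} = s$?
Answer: $154317$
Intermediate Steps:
$\left(154143 + w{\left(458,287 \right)}\right) + V{\left(-189,540 \right)} = \left(154143 - 366\right) + 540 = 153777 + 540 = 154317$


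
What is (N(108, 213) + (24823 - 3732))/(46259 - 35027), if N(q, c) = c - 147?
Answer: 21157/11232 ≈ 1.8836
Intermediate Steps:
N(q, c) = -147 + c
(N(108, 213) + (24823 - 3732))/(46259 - 35027) = ((-147 + 213) + (24823 - 3732))/(46259 - 35027) = (66 + 21091)/11232 = 21157*(1/11232) = 21157/11232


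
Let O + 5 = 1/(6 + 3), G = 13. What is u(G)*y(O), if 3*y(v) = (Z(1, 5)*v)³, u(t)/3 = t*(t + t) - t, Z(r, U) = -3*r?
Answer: 27684800/27 ≈ 1.0254e+6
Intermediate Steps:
u(t) = -3*t + 6*t² (u(t) = 3*(t*(t + t) - t) = 3*(t*(2*t) - t) = 3*(2*t² - t) = 3*(-t + 2*t²) = -3*t + 6*t²)
O = -44/9 (O = -5 + 1/(6 + 3) = -5 + 1/9 = -5 + ⅑ = -44/9 ≈ -4.8889)
y(v) = -9*v³ (y(v) = ((-3*1)*v)³/3 = (-3*v)³/3 = (-27*v³)/3 = -9*v³)
u(G)*y(O) = (3*13*(-1 + 2*13))*(-9*(-44/9)³) = (3*13*(-1 + 26))*(-9*(-85184/729)) = (3*13*25)*(85184/81) = 975*(85184/81) = 27684800/27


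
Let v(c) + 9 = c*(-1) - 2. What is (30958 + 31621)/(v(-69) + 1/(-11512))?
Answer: 720409448/667695 ≈ 1078.9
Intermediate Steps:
v(c) = -11 - c (v(c) = -9 + (c*(-1) - 2) = -9 + (-c - 2) = -9 + (-2 - c) = -11 - c)
(30958 + 31621)/(v(-69) + 1/(-11512)) = (30958 + 31621)/((-11 - 1*(-69)) + 1/(-11512)) = 62579/((-11 + 69) - 1/11512) = 62579/(58 - 1/11512) = 62579/(667695/11512) = 62579*(11512/667695) = 720409448/667695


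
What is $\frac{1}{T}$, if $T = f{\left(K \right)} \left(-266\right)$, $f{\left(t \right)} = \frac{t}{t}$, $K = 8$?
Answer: $- \frac{1}{266} \approx -0.0037594$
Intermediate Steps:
$f{\left(t \right)} = 1$
$T = -266$ ($T = 1 \left(-266\right) = -266$)
$\frac{1}{T} = \frac{1}{-266} = - \frac{1}{266}$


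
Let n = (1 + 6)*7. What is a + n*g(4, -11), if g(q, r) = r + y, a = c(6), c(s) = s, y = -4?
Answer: -729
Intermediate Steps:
a = 6
n = 49 (n = 7*7 = 49)
g(q, r) = -4 + r (g(q, r) = r - 4 = -4 + r)
a + n*g(4, -11) = 6 + 49*(-4 - 11) = 6 + 49*(-15) = 6 - 735 = -729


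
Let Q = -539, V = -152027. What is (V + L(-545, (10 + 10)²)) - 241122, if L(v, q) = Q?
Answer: -393688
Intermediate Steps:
L(v, q) = -539
(V + L(-545, (10 + 10)²)) - 241122 = (-152027 - 539) - 241122 = -152566 - 241122 = -393688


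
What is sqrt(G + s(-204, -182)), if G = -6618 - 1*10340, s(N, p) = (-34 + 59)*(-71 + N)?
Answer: I*sqrt(23833) ≈ 154.38*I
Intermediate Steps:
s(N, p) = -1775 + 25*N (s(N, p) = 25*(-71 + N) = -1775 + 25*N)
G = -16958 (G = -6618 - 10340 = -16958)
sqrt(G + s(-204, -182)) = sqrt(-16958 + (-1775 + 25*(-204))) = sqrt(-16958 + (-1775 - 5100)) = sqrt(-16958 - 6875) = sqrt(-23833) = I*sqrt(23833)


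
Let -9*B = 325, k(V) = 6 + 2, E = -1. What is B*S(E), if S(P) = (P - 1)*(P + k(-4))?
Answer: 4550/9 ≈ 505.56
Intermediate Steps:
k(V) = 8
S(P) = (-1 + P)*(8 + P) (S(P) = (P - 1)*(P + 8) = (-1 + P)*(8 + P))
B = -325/9 (B = -⅑*325 = -325/9 ≈ -36.111)
B*S(E) = -325*(-8 + (-1)² + 7*(-1))/9 = -325*(-8 + 1 - 7)/9 = -325/9*(-14) = 4550/9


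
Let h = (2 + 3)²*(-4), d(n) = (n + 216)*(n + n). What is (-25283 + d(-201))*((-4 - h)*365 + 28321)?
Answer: -1984022993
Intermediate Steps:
d(n) = 2*n*(216 + n) (d(n) = (216 + n)*(2*n) = 2*n*(216 + n))
h = -100 (h = 5²*(-4) = 25*(-4) = -100)
(-25283 + d(-201))*((-4 - h)*365 + 28321) = (-25283 + 2*(-201)*(216 - 201))*((-4 - 1*(-100))*365 + 28321) = (-25283 + 2*(-201)*15)*((-4 + 100)*365 + 28321) = (-25283 - 6030)*(96*365 + 28321) = -31313*(35040 + 28321) = -31313*63361 = -1984022993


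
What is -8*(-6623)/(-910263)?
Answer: -52984/910263 ≈ -0.058207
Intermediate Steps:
-8*(-6623)/(-910263) = 52984*(-1/910263) = -52984/910263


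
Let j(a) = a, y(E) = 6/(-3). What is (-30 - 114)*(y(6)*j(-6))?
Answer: -1728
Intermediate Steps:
y(E) = -2 (y(E) = 6*(-1/3) = -2)
(-30 - 114)*(y(6)*j(-6)) = (-30 - 114)*(-2*(-6)) = -144*12 = -1728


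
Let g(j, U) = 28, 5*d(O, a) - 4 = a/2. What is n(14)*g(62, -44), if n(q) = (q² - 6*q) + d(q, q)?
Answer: 15988/5 ≈ 3197.6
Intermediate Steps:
d(O, a) = ⅘ + a/10 (d(O, a) = ⅘ + (a/2)/5 = ⅘ + a/10)
n(q) = ⅘ + q² - 59*q/10 (n(q) = (q² - 6*q) + (⅘ + q/10) = ⅘ + q² - 59*q/10)
n(14)*g(62, -44) = (⅘ + 14² - 59/10*14)*28 = (⅘ + 196 - 413/5)*28 = (571/5)*28 = 15988/5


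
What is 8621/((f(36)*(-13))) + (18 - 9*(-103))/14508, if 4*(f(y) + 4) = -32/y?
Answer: 4812513/30628 ≈ 157.13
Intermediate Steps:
f(y) = -4 - 8/y (f(y) = -4 + (-32/y)/4 = -4 - 8/y)
8621/((f(36)*(-13))) + (18 - 9*(-103))/14508 = 8621/(((-4 - 8/36)*(-13))) + (18 - 9*(-103))/14508 = 8621/(((-4 - 8*1/36)*(-13))) + (18 + 927)*(1/14508) = 8621/(((-4 - 2/9)*(-13))) + 945*(1/14508) = 8621/((-38/9*(-13))) + 105/1612 = 8621/(494/9) + 105/1612 = 8621*(9/494) + 105/1612 = 77589/494 + 105/1612 = 4812513/30628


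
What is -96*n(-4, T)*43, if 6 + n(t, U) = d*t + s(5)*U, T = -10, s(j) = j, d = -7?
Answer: 115584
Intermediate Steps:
n(t, U) = -6 - 7*t + 5*U (n(t, U) = -6 + (-7*t + 5*U) = -6 - 7*t + 5*U)
-96*n(-4, T)*43 = -96*(-6 - 7*(-4) + 5*(-10))*43 = -96*(-6 + 28 - 50)*43 = -96*(-28)*43 = 2688*43 = 115584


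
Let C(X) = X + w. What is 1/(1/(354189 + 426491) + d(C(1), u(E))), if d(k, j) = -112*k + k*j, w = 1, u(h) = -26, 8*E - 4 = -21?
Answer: -780680/215467679 ≈ -0.0036232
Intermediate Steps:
E = -17/8 (E = ½ + (⅛)*(-21) = ½ - 21/8 = -17/8 ≈ -2.1250)
C(X) = 1 + X (C(X) = X + 1 = 1 + X)
d(k, j) = -112*k + j*k
1/(1/(354189 + 426491) + d(C(1), u(E))) = 1/(1/(354189 + 426491) + (1 + 1)*(-112 - 26)) = 1/(1/780680 + 2*(-138)) = 1/(1/780680 - 276) = 1/(-215467679/780680) = -780680/215467679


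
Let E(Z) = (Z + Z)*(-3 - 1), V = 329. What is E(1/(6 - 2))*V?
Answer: -658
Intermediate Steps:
E(Z) = -8*Z (E(Z) = (2*Z)*(-4) = -8*Z)
E(1/(6 - 2))*V = -8/(6 - 2)*329 = -8/4*329 = -8*¼*329 = -2*329 = -658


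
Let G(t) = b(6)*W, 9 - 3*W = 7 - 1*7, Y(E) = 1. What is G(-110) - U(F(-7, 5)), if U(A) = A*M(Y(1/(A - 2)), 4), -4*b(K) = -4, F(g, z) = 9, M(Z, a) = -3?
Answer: 30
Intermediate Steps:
W = 3 (W = 3 - (7 - 1*7)/3 = 3 - (7 - 7)/3 = 3 - ⅓*0 = 3 + 0 = 3)
b(K) = 1 (b(K) = -¼*(-4) = 1)
U(A) = -3*A (U(A) = A*(-3) = -3*A)
G(t) = 3 (G(t) = 1*3 = 3)
G(-110) - U(F(-7, 5)) = 3 - (-3)*9 = 3 - 1*(-27) = 3 + 27 = 30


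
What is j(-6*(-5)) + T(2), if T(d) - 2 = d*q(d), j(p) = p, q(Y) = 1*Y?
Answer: 36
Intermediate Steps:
q(Y) = Y
T(d) = 2 + d² (T(d) = 2 + d*d = 2 + d²)
j(-6*(-5)) + T(2) = -6*(-5) + (2 + 2²) = 30 + (2 + 4) = 30 + 6 = 36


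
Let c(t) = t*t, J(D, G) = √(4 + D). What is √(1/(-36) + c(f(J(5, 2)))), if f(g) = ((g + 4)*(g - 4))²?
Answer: √86435/6 ≈ 49.000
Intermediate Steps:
f(g) = (-4 + g)²*(4 + g)² (f(g) = ((4 + g)*(-4 + g))² = ((-4 + g)*(4 + g))² = (-4 + g)²*(4 + g)²)
c(t) = t²
√(1/(-36) + c(f(J(5, 2)))) = √(1/(-36) + ((-4 + √(4 + 5))²*(4 + √(4 + 5))²)²) = √(-1/36 + ((-4 + √9)²*(4 + √9)²)²) = √(-1/36 + ((-4 + 3)²*(4 + 3)²)²) = √(-1/36 + ((-1)²*7²)²) = √(-1/36 + (1*49)²) = √(-1/36 + 49²) = √(-1/36 + 2401) = √(86435/36) = √86435/6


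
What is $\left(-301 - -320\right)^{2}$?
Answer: $361$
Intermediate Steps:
$\left(-301 - -320\right)^{2} = \left(-301 + 320\right)^{2} = 19^{2} = 361$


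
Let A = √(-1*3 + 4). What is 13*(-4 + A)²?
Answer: 117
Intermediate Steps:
A = 1 (A = √(-3 + 4) = √1 = 1)
13*(-4 + A)² = 13*(-4 + 1)² = 13*(-3)² = 13*9 = 117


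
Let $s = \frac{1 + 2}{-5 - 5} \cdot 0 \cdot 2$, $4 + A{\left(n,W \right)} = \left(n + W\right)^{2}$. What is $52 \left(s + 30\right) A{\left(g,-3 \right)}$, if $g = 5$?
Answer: $0$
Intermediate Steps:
$A{\left(n,W \right)} = -4 + \left(W + n\right)^{2}$ ($A{\left(n,W \right)} = -4 + \left(n + W\right)^{2} = -4 + \left(W + n\right)^{2}$)
$s = 0$ ($s = \frac{3}{-10} \cdot 0 \cdot 2 = 3 \left(- \frac{1}{10}\right) 0 \cdot 2 = \left(- \frac{3}{10}\right) 0 \cdot 2 = 0 \cdot 2 = 0$)
$52 \left(s + 30\right) A{\left(g,-3 \right)} = 52 \left(0 + 30\right) \left(-4 + \left(-3 + 5\right)^{2}\right) = 52 \cdot 30 \left(-4 + 2^{2}\right) = 1560 \left(-4 + 4\right) = 1560 \cdot 0 = 0$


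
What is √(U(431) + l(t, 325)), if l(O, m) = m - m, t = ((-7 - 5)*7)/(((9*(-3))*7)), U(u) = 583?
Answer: √583 ≈ 24.145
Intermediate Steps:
t = 4/9 (t = (-12*7)/((-27*7)) = -84/(-189) = -84*(-1/189) = 4/9 ≈ 0.44444)
l(O, m) = 0
√(U(431) + l(t, 325)) = √(583 + 0) = √583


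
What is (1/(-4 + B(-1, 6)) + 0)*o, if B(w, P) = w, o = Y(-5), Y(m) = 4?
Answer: -⅘ ≈ -0.80000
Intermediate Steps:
o = 4
(1/(-4 + B(-1, 6)) + 0)*o = (1/(-4 - 1) + 0)*4 = (1/(-5) + 0)*4 = (-⅕ + 0)*4 = -⅕*4 = -⅘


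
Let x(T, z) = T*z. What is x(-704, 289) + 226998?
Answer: 23542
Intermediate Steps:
x(-704, 289) + 226998 = -704*289 + 226998 = -203456 + 226998 = 23542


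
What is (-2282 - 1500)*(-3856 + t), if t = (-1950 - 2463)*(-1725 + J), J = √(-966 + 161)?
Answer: -28775607958 + 16689966*I*√805 ≈ -2.8776e+10 + 4.7354e+8*I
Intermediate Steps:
J = I*√805 (J = √(-805) = I*√805 ≈ 28.373*I)
t = 7612425 - 4413*I*√805 (t = (-1950 - 2463)*(-1725 + I*√805) = -4413*(-1725 + I*√805) = 7612425 - 4413*I*√805 ≈ 7.6124e+6 - 1.2521e+5*I)
(-2282 - 1500)*(-3856 + t) = (-2282 - 1500)*(-3856 + (7612425 - 4413*I*√805)) = -3782*(7608569 - 4413*I*√805) = -28775607958 + 16689966*I*√805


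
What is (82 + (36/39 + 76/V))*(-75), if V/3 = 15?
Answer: -247490/39 ≈ -6345.9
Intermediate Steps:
V = 45 (V = 3*15 = 45)
(82 + (36/39 + 76/V))*(-75) = (82 + (36/39 + 76/45))*(-75) = (82 + (36*(1/39) + 76*(1/45)))*(-75) = (82 + (12/13 + 76/45))*(-75) = (82 + 1528/585)*(-75) = (49498/585)*(-75) = -247490/39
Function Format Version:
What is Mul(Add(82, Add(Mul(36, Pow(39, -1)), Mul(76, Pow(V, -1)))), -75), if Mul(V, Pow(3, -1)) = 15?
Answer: Rational(-247490, 39) ≈ -6345.9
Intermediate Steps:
V = 45 (V = Mul(3, 15) = 45)
Mul(Add(82, Add(Mul(36, Pow(39, -1)), Mul(76, Pow(V, -1)))), -75) = Mul(Add(82, Add(Mul(36, Pow(39, -1)), Mul(76, Pow(45, -1)))), -75) = Mul(Add(82, Add(Mul(36, Rational(1, 39)), Mul(76, Rational(1, 45)))), -75) = Mul(Add(82, Add(Rational(12, 13), Rational(76, 45))), -75) = Mul(Add(82, Rational(1528, 585)), -75) = Mul(Rational(49498, 585), -75) = Rational(-247490, 39)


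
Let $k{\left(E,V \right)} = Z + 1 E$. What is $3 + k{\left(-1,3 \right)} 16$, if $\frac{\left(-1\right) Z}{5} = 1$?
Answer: $-93$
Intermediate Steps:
$Z = -5$ ($Z = \left(-5\right) 1 = -5$)
$k{\left(E,V \right)} = -5 + E$ ($k{\left(E,V \right)} = -5 + 1 E = -5 + E$)
$3 + k{\left(-1,3 \right)} 16 = 3 + \left(-5 - 1\right) 16 = 3 - 96 = -93$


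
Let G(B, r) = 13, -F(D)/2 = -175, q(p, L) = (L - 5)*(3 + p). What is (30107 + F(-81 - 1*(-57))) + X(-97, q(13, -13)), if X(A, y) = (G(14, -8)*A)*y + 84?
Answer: 393709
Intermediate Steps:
q(p, L) = (-5 + L)*(3 + p)
F(D) = 350 (F(D) = -2*(-175) = 350)
X(A, y) = 84 + 13*A*y (X(A, y) = (13*A)*y + 84 = 13*A*y + 84 = 84 + 13*A*y)
(30107 + F(-81 - 1*(-57))) + X(-97, q(13, -13)) = (30107 + 350) + (84 + 13*(-97)*(-15 - 5*13 + 3*(-13) - 13*13)) = 30457 + (84 + 13*(-97)*(-15 - 65 - 39 - 169)) = 30457 + (84 + 13*(-97)*(-288)) = 30457 + (84 + 363168) = 30457 + 363252 = 393709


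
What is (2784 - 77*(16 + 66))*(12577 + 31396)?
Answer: -155224690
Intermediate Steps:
(2784 - 77*(16 + 66))*(12577 + 31396) = (2784 - 77*82)*43973 = (2784 - 6314)*43973 = -3530*43973 = -155224690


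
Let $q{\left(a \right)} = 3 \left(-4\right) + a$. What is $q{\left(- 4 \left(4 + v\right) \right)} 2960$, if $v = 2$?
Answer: $-106560$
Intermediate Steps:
$q{\left(a \right)} = -12 + a$
$q{\left(- 4 \left(4 + v\right) \right)} 2960 = \left(-12 - 4 \left(4 + 2\right)\right) 2960 = \left(-12 - 24\right) 2960 = \left(-36\right) 2960 = -106560$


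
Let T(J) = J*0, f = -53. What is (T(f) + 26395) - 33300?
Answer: -6905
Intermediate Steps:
T(J) = 0
(T(f) + 26395) - 33300 = (0 + 26395) - 33300 = 26395 - 33300 = -6905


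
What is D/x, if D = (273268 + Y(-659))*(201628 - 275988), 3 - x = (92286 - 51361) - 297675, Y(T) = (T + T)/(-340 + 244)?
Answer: -121927376285/1540518 ≈ -79147.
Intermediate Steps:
Y(T) = -T/48 (Y(T) = (2*T)/(-96) = (2*T)*(-1/96) = -T/48)
x = 256753 (x = 3 - ((92286 - 51361) - 297675) = 3 - (40925 - 297675) = 3 - 1*(-256750) = 3 + 256750 = 256753)
D = -121927376285/6 (D = (273268 - 1/48*(-659))*(201628 - 275988) = (273268 + 659/48)*(-74360) = (13117523/48)*(-74360) = -121927376285/6 ≈ -2.0321e+10)
D/x = -121927376285/6/256753 = -121927376285/6*1/256753 = -121927376285/1540518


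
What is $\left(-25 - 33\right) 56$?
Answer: $-3248$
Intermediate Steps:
$\left(-25 - 33\right) 56 = \left(-58\right) 56 = -3248$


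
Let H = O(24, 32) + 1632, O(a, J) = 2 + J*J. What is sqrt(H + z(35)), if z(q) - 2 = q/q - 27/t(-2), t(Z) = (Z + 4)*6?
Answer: sqrt(10635)/2 ≈ 51.563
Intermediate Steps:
t(Z) = 24 + 6*Z (t(Z) = (4 + Z)*6 = 24 + 6*Z)
O(a, J) = 2 + J**2
H = 2658 (H = (2 + 32**2) + 1632 = (2 + 1024) + 1632 = 1026 + 1632 = 2658)
z(q) = 3/4 (z(q) = 2 + (q/q - 27/(24 + 6*(-2))) = 2 + (1 - 27/(24 - 12)) = 2 + (1 - 27/12) = 2 + (1 - 27*1/12) = 2 + (1 - 9/4) = 2 - 5/4 = 3/4)
sqrt(H + z(35)) = sqrt(2658 + 3/4) = sqrt(10635/4) = sqrt(10635)/2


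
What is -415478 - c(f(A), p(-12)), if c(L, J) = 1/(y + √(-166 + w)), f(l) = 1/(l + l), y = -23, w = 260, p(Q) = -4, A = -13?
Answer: -180732907/435 + √94/435 ≈ -4.1548e+5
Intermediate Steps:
f(l) = 1/(2*l)
c(L, J) = 1/(-23 + √94) (c(L, J) = 1/(-23 + √(-166 + 260)) = 1/(-23 + √94))
-415478 - c(f(A), p(-12)) = -415478 - (-23/435 - √94/435) = -415478 + (23/435 + √94/435) = -180732907/435 + √94/435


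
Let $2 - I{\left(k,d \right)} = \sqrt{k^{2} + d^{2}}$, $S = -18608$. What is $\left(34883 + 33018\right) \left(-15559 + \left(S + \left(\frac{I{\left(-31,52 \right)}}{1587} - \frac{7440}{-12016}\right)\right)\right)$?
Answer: $- \frac{2764980007119122}{1191837} - \frac{67901 \sqrt{3665}}{1587} \approx -2.3199 \cdot 10^{9}$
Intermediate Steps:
$I{\left(k,d \right)} = 2 - \sqrt{d^{2} + k^{2}}$ ($I{\left(k,d \right)} = 2 - \sqrt{k^{2} + d^{2}} = 2 - \sqrt{d^{2} + k^{2}}$)
$\left(34883 + 33018\right) \left(-15559 + \left(S + \left(\frac{I{\left(-31,52 \right)}}{1587} - \frac{7440}{-12016}\right)\right)\right) = \left(34883 + 33018\right) \left(-15559 - \left(\frac{13974143}{751} - \frac{2 - \sqrt{52^{2} + \left(-31\right)^{2}}}{1587}\right)\right) = 67901 \left(-15559 - \left(\frac{13974143}{751} - \left(2 - \sqrt{2704 + 961}\right) \frac{1}{1587}\right)\right) = 67901 \left(-15559 - \left(\frac{13974143}{751} - \left(2 - \sqrt{3665}\right) \frac{1}{1587}\right)\right) = 67901 \left(-15559 - \left(\frac{22176963439}{1191837} + \frac{\sqrt{3665}}{1587}\right)\right) = 67901 \left(- \frac{40720755322}{1191837} - \frac{\sqrt{3665}}{1587}\right) = - \frac{2764980007119122}{1191837} - \frac{67901 \sqrt{3665}}{1587}$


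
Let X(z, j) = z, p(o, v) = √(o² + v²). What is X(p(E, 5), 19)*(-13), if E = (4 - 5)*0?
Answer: -65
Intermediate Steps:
E = 0 (E = -1*0 = 0)
X(p(E, 5), 19)*(-13) = √(0² + 5²)*(-13) = √(0 + 25)*(-13) = √25*(-13) = 5*(-13) = -65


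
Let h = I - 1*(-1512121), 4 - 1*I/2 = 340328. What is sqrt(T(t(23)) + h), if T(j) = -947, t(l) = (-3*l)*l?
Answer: sqrt(830526) ≈ 911.33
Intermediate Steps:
I = -680648 (I = 8 - 2*340328 = 8 - 680656 = -680648)
t(l) = -3*l**2
h = 831473 (h = -680648 - 1*(-1512121) = -680648 + 1512121 = 831473)
sqrt(T(t(23)) + h) = sqrt(-947 + 831473) = sqrt(830526)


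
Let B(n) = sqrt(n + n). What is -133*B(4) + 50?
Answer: 50 - 266*sqrt(2) ≈ -326.18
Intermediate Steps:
B(n) = sqrt(2)*sqrt(n) (B(n) = sqrt(2*n) = sqrt(2)*sqrt(n))
-133*B(4) + 50 = -133*sqrt(2)*sqrt(4) + 50 = -133*sqrt(2)*2 + 50 = -266*sqrt(2) + 50 = 50 - 266*sqrt(2)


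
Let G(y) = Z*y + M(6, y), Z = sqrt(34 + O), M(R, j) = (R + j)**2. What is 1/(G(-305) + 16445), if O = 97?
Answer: 105846/11191189441 + 305*sqrt(131)/11191189441 ≈ 9.7699e-6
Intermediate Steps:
Z = sqrt(131) (Z = sqrt(34 + 97) = sqrt(131) ≈ 11.446)
G(y) = (6 + y)**2 + y*sqrt(131) (G(y) = sqrt(131)*y + (6 + y)**2 = y*sqrt(131) + (6 + y)**2 = (6 + y)**2 + y*sqrt(131))
1/(G(-305) + 16445) = 1/(((6 - 305)**2 - 305*sqrt(131)) + 16445) = 1/(((-299)**2 - 305*sqrt(131)) + 16445) = 1/((89401 - 305*sqrt(131)) + 16445) = 1/(105846 - 305*sqrt(131))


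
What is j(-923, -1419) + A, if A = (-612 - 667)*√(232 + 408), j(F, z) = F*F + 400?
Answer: 852329 - 10232*√10 ≈ 8.1997e+5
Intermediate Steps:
j(F, z) = 400 + F² (j(F, z) = F² + 400 = 400 + F²)
A = -10232*√10 ≈ -32356.
j(-923, -1419) + A = (400 + (-923)²) - 10232*√10 = (400 + 851929) - 10232*√10 = 852329 - 10232*√10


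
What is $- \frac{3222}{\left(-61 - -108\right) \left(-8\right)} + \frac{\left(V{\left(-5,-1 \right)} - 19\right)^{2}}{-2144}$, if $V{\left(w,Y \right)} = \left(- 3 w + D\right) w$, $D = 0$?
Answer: $\frac{112051}{25192} \approx 4.4479$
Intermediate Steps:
$V{\left(w,Y \right)} = - 3 w^{2}$ ($V{\left(w,Y \right)} = \left(- 3 w + 0\right) w = - 3 w w = - 3 w^{2}$)
$- \frac{3222}{\left(-61 - -108\right) \left(-8\right)} + \frac{\left(V{\left(-5,-1 \right)} - 19\right)^{2}}{-2144} = - \frac{3222}{\left(-61 - -108\right) \left(-8\right)} + \frac{\left(- 3 \left(-5\right)^{2} - 19\right)^{2}}{-2144} = - \frac{3222}{\left(-61 + 108\right) \left(-8\right)} + \left(\left(-3\right) 25 - 19\right)^{2} \left(- \frac{1}{2144}\right) = - \frac{3222}{47 \left(-8\right)} + \left(-75 - 19\right)^{2} \left(- \frac{1}{2144}\right) = - \frac{3222}{-376} + \left(-94\right)^{2} \left(- \frac{1}{2144}\right) = \left(-3222\right) \left(- \frac{1}{376}\right) + 8836 \left(- \frac{1}{2144}\right) = \frac{1611}{188} - \frac{2209}{536} = \frac{112051}{25192}$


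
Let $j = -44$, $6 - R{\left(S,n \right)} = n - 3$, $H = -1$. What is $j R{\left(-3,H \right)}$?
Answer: $-440$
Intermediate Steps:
$R{\left(S,n \right)} = 9 - n$ ($R{\left(S,n \right)} = 6 - \left(n - 3\right) = 6 - \left(-3 + n\right) = 9 - n$)
$j R{\left(-3,H \right)} = - 44 \left(9 - -1\right) = - 44 \left(9 + 1\right) = \left(-44\right) 10 = -440$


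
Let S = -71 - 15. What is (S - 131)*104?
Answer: -22568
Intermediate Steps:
S = -86
(S - 131)*104 = (-86 - 131)*104 = -217*104 = -22568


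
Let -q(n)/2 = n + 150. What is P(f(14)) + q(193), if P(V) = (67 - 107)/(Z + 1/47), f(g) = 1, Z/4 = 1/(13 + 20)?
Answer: -213646/221 ≈ -966.72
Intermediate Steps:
Z = 4/33 (Z = 4/(13 + 20) = 4/33 ≈ 0.12121)
P(V) = -62040/221 (P(V) = (67 - 107)/(4/33 + 1/47) = -40/(4/33 + 1/47) = -40/221/1551 = -40*1551/221 = -62040/221)
q(n) = -300 - 2*n (q(n) = -2*(n + 150) = -2*(150 + n) = -300 - 2*n)
P(f(14)) + q(193) = -62040/221 + (-300 - 2*193) = -62040/221 + (-300 - 386) = -62040/221 - 686 = -213646/221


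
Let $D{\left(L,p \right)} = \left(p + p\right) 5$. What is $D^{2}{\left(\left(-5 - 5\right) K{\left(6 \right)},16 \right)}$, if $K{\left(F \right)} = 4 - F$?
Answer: $25600$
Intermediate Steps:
$D{\left(L,p \right)} = 10 p$ ($D{\left(L,p \right)} = 2 p 5 = 10 p$)
$D^{2}{\left(\left(-5 - 5\right) K{\left(6 \right)},16 \right)} = \left(10 \cdot 16\right)^{2} = 160^{2} = 25600$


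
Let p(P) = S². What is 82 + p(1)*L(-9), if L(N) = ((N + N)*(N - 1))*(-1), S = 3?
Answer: -1538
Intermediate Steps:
p(P) = 9 (p(P) = 3² = 9)
L(N) = -2*N*(-1 + N) (L(N) = ((2*N)*(-1 + N))*(-1) = (2*N*(-1 + N))*(-1) = -2*N*(-1 + N))
82 + p(1)*L(-9) = 82 + 9*(2*(-9)*(1 - 1*(-9))) = 82 + 9*(2*(-9)*(1 + 9)) = 82 + 9*(2*(-9)*10) = 82 + 9*(-180) = 82 - 1620 = -1538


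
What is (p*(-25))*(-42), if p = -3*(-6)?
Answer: 18900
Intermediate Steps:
p = 18
(p*(-25))*(-42) = (18*(-25))*(-42) = -450*(-42) = 18900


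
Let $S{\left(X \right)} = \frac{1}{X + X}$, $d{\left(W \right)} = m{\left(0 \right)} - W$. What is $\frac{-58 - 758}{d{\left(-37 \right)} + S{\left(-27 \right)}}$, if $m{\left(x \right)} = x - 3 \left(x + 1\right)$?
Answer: $- \frac{44064}{1835} \approx -24.013$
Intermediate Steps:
$m{\left(x \right)} = -3 - 2 x$ ($m{\left(x \right)} = x - 3 \left(1 + x\right) = x - \left(3 + 3 x\right) = -3 - 2 x$)
$d{\left(W \right)} = -3 - W$ ($d{\left(W \right)} = \left(-3 - 0\right) - W = \left(-3 + 0\right) - W = -3 - W$)
$S{\left(X \right)} = \frac{1}{2 X}$
$\frac{-58 - 758}{d{\left(-37 \right)} + S{\left(-27 \right)}} = \frac{-58 - 758}{\left(-3 - -37\right) + \frac{1}{2 \left(-27\right)}} = - \frac{816}{\left(-3 + 37\right) + \frac{1}{2} \left(- \frac{1}{27}\right)} = - \frac{816}{34 - \frac{1}{54}} = - \frac{816}{\frac{1835}{54}} = \left(-816\right) \frac{54}{1835} = - \frac{44064}{1835}$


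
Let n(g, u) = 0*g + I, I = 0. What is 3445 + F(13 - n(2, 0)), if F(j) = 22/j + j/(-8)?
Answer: 358287/104 ≈ 3445.1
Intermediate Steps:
n(g, u) = 0 (n(g, u) = 0*g + 0 = 0 + 0 = 0)
F(j) = 22/j - j/8 (F(j) = 22/j + j*(-1/8) = 22/j - j/8)
3445 + F(13 - n(2, 0)) = 3445 + (22/(13 - 1*0) - (13 - 1*0)/8) = 3445 + (22/(13 + 0) - (13 + 0)/8) = 3445 + (22/13 - 1/8*13) = 3445 + (22*(1/13) - 13/8) = 3445 + (22/13 - 13/8) = 3445 + 7/104 = 358287/104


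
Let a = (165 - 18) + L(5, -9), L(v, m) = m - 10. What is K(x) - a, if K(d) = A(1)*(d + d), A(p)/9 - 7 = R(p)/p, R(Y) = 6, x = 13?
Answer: 2914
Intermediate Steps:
L(v, m) = -10 + m
A(p) = 63 + 54/p (A(p) = 63 + 9*(6/p) = 63 + 54/p)
a = 128 (a = (165 - 18) + (-10 - 9) = 147 - 19 = 128)
K(d) = 234*d (K(d) = (63 + 54/1)*(d + d) = (63 + 54*1)*(2*d) = (63 + 54)*(2*d) = 117*(2*d) = 234*d)
K(x) - a = 234*13 - 1*128 = 3042 - 128 = 2914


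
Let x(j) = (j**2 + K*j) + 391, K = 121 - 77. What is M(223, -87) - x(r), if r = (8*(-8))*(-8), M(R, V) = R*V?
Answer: -304464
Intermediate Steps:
K = 44
r = 512 (r = -64*(-8) = 512)
x(j) = 391 + j**2 + 44*j (x(j) = (j**2 + 44*j) + 391 = 391 + j**2 + 44*j)
M(223, -87) - x(r) = 223*(-87) - (391 + 512**2 + 44*512) = -19401 - (391 + 262144 + 22528) = -19401 - 1*285063 = -19401 - 285063 = -304464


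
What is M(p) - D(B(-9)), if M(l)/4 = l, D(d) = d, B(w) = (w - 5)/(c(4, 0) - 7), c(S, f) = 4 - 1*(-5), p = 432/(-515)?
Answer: 1877/515 ≈ 3.6447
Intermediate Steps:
p = -432/515 (p = 432*(-1/515) = -432/515 ≈ -0.83883)
c(S, f) = 9 (c(S, f) = 4 + 5 = 9)
B(w) = -5/2 + w/2 (B(w) = (w - 5)/(9 - 7) = (-5 + w)/2 = (-5 + w)*(1/2) = -5/2 + w/2)
M(l) = 4*l
M(p) - D(B(-9)) = 4*(-432/515) - (-5/2 + (1/2)*(-9)) = -1728/515 - (-5/2 - 9/2) = -1728/515 - 1*(-7) = -1728/515 + 7 = 1877/515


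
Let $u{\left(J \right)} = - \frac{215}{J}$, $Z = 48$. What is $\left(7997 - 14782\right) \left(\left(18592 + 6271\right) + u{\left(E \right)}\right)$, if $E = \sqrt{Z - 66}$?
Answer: $-168695455 - \frac{1458775 i \sqrt{2}}{6} \approx -1.687 \cdot 10^{8} - 3.4384 \cdot 10^{5} i$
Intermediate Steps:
$E = 3 i \sqrt{2}$ ($E = \sqrt{48 - 66} = \sqrt{-18} = 3 i \sqrt{2} \approx 4.2426 i$)
$\left(7997 - 14782\right) \left(\left(18592 + 6271\right) + u{\left(E \right)}\right) = \left(7997 - 14782\right) \left(\left(18592 + 6271\right) - \frac{215}{3 i \sqrt{2}}\right) = - 6785 \left(24863 - 215 \left(- \frac{i \sqrt{2}}{6}\right)\right) = - 6785 \left(24863 + \frac{215 i \sqrt{2}}{6}\right) = -168695455 - \frac{1458775 i \sqrt{2}}{6}$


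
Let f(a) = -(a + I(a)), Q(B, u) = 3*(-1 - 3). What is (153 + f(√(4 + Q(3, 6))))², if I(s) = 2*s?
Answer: 23337 - 1836*I*√2 ≈ 23337.0 - 2596.5*I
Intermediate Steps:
Q(B, u) = -12 (Q(B, u) = 3*(-4) = -12)
f(a) = -3*a (f(a) = -(a + 2*a) = -3*a)
(153 + f(√(4 + Q(3, 6))))² = (153 - 3*√(4 - 12))² = (153 - 6*I*√2)²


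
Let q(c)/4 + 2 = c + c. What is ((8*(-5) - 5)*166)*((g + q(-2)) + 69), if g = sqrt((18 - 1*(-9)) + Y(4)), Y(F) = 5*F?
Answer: -336150 - 7470*sqrt(47) ≈ -3.8736e+5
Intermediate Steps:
q(c) = -8 + 8*c (q(c) = -8 + 4*(c + c) = -8 + 4*(2*c) = -8 + 8*c)
g = sqrt(47) (g = sqrt((18 - 1*(-9)) + 5*4) = sqrt((18 + 9) + 20) = sqrt(27 + 20) = sqrt(47) ≈ 6.8557)
((8*(-5) - 5)*166)*((g + q(-2)) + 69) = ((8*(-5) - 5)*166)*((sqrt(47) + (-8 + 8*(-2))) + 69) = ((-40 - 5)*166)*((sqrt(47) + (-8 - 16)) + 69) = (-45*166)*((sqrt(47) - 24) + 69) = -7470*((-24 + sqrt(47)) + 69) = -7470*(45 + sqrt(47)) = -336150 - 7470*sqrt(47)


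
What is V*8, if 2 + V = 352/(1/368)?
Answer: 1036272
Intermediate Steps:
V = 129534 (V = -2 + 352/(1/368) = -2 + 352*368 = -2 + 129536 = 129534)
V*8 = 129534*8 = 1036272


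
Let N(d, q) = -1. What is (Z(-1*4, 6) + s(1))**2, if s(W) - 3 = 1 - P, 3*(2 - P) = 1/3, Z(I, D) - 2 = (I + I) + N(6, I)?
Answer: 1936/81 ≈ 23.901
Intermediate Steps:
Z(I, D) = 1 + 2*I (Z(I, D) = 2 + ((I + I) - 1) = 2 + (2*I - 1) = 2 + (-1 + 2*I) = 1 + 2*I)
P = 17/9 (P = 2 - 1/3/3 = 2 - 1/3*1/3 = 2 - 1/9 = 17/9 ≈ 1.8889)
s(W) = 19/9 (s(W) = 3 + (1 - 1*17/9) = 3 + (1 - 17/9) = 3 - 8/9 = 19/9)
(Z(-1*4, 6) + s(1))**2 = ((1 + 2*(-1*4)) + 19/9)**2 = ((1 + 2*(-4)) + 19/9)**2 = ((1 - 8) + 19/9)**2 = (-7 + 19/9)**2 = (-44/9)**2 = 1936/81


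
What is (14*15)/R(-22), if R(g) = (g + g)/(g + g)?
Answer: 210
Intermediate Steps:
R(g) = 1 (R(g) = (2*g)/((2*g)) = (2*g)*(1/(2*g)) = 1)
(14*15)/R(-22) = (14*15)/1 = 210*1 = 210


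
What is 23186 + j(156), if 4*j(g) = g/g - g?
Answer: 92589/4 ≈ 23147.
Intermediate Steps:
j(g) = ¼ - g/4 (j(g) = (g/g - g)/4 = (1 - g)/4 = ¼ - g/4)
23186 + j(156) = 23186 + (¼ - ¼*156) = 23186 + (¼ - 39) = 23186 - 155/4 = 92589/4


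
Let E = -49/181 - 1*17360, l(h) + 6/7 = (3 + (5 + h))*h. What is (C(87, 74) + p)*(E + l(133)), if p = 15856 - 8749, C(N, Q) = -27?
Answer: 12485594160/1267 ≈ 9.8544e+6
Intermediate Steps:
l(h) = -6/7 + h*(8 + h) (l(h) = -6/7 + (3 + (5 + h))*h = -6/7 + (8 + h)*h = -6/7 + h*(8 + h))
p = 7107
E = -3142209/181 (E = (1/181)*(-49) - 17360 = -49/181 - 17360 = -3142209/181 ≈ -17360.)
(C(87, 74) + p)*(E + l(133)) = (-27 + 7107)*(-3142209/181 + (-6/7 + 133² + 8*133)) = 7080*(-3142209/181 + (-6/7 + 17689 + 1064)) = 7080*(-3142209/181 + 131265/7) = 7080*(1763502/1267) = 12485594160/1267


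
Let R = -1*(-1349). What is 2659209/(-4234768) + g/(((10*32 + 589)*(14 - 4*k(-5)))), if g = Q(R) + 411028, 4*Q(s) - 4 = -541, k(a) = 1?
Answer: 171586749409/3849404112 ≈ 44.575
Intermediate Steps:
R = 1349
Q(s) = -537/4 (Q(s) = 1 + (1/4)*(-541) = 1 - 541/4 = -537/4)
g = 1643575/4 (g = -537/4 + 411028 = 1643575/4 ≈ 4.1089e+5)
2659209/(-4234768) + g/(((10*32 + 589)*(14 - 4*k(-5)))) = 2659209/(-4234768) + 1643575/(4*(((10*32 + 589)*(14 - 4*1)))) = 2659209*(-1/4234768) + 1643575/(4*(((320 + 589)*(14 - 4)))) = -2659209/4234768 + 1643575/(4*((909*10))) = -2659209/4234768 + (1643575/4)/9090 = -2659209/4234768 + (1643575/4)*(1/9090) = -2659209/4234768 + 328715/7272 = 171586749409/3849404112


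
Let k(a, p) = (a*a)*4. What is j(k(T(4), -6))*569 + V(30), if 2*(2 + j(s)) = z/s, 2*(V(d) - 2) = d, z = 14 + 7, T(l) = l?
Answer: -131539/128 ≈ -1027.6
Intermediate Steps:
z = 21
k(a, p) = 4*a² (k(a, p) = a²*4 = 4*a²)
V(d) = 2 + d/2
j(s) = -2 + 21/(2*s) (j(s) = -2 + (21/s)/2 = -2 + 21/(2*s))
j(k(T(4), -6))*569 + V(30) = (-2 + 21/(2*((4*4²))))*569 + (2 + (½)*30) = (-2 + 21/(2*((4*16))))*569 + (2 + 15) = (-2 + (21/2)/64)*569 + 17 = (-2 + (21/2)*(1/64))*569 + 17 = (-2 + 21/128)*569 + 17 = -235/128*569 + 17 = -133715/128 + 17 = -131539/128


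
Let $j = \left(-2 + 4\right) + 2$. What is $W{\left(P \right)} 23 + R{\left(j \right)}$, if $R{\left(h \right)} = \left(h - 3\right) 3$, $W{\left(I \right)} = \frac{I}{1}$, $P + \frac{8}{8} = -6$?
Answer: $-158$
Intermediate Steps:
$P = -7$ ($P = -1 - 6 = -7$)
$W{\left(I \right)} = I$ ($W{\left(I \right)} = I 1 = I$)
$j = 4$ ($j = 2 + 2 = 4$)
$R{\left(h \right)} = -9 + 3 h$ ($R{\left(h \right)} = \left(-3 + h\right) 3 = -9 + 3 h$)
$W{\left(P \right)} 23 + R{\left(j \right)} = \left(-7\right) 23 + \left(-9 + 3 \cdot 4\right) = -161 + \left(-9 + 12\right) = -161 + 3 = -158$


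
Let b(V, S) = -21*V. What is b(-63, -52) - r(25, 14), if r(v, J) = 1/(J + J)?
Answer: 37043/28 ≈ 1323.0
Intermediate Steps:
r(v, J) = 1/(2*J)
b(-63, -52) - r(25, 14) = -21*(-63) - 1/(2*14) = 1323 - 1/(2*14) = 1323 - 1*1/28 = 1323 - 1/28 = 37043/28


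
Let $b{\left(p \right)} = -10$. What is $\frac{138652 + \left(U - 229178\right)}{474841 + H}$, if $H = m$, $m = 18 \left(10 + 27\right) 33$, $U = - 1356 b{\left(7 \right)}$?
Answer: $- \frac{76966}{496819} \approx -0.15492$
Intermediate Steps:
$U = 13560$ ($U = \left(-1356\right) \left(-10\right) = 13560$)
$m = 21978$ ($m = 18 \cdot 37 \cdot 33 = 18 \cdot 1221 = 21978$)
$H = 21978$
$\frac{138652 + \left(U - 229178\right)}{474841 + H} = \frac{138652 + \left(13560 - 229178\right)}{474841 + 21978} = \frac{138652 - 215618}{496819} = \left(-76966\right) \frac{1}{496819} = - \frac{76966}{496819}$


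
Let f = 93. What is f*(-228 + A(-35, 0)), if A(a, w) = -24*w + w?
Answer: -21204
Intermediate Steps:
A(a, w) = -23*w
f*(-228 + A(-35, 0)) = 93*(-228 - 23*0) = 93*(-228 + 0) = 93*(-228) = -21204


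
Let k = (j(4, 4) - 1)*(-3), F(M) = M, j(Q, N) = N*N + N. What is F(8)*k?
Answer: -456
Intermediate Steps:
j(Q, N) = N + N² (j(Q, N) = N² + N = N + N²)
k = -57 (k = (4*(1 + 4) - 1)*(-3) = (4*5 - 1)*(-3) = (20 - 1)*(-3) = 19*(-3) = -57)
F(8)*k = 8*(-57) = -456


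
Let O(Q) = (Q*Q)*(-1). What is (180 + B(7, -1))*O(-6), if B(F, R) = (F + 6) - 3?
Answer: -6840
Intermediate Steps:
O(Q) = -Q**2 (O(Q) = Q**2*(-1) = -Q**2)
B(F, R) = 3 + F (B(F, R) = (6 + F) - 3 = 3 + F)
(180 + B(7, -1))*O(-6) = (180 + (3 + 7))*(-1*(-6)**2) = (180 + 10)*(-1*36) = 190*(-36) = -6840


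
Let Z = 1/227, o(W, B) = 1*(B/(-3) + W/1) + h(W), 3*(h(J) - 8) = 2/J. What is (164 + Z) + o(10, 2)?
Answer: 205894/1135 ≈ 181.40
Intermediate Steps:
h(J) = 8 + 2/(3*J) (h(J) = 8 + (2/J)/3 = 8 + 2/(3*J))
o(W, B) = 8 + W - B/3 + 2/(3*W) (o(W, B) = 1*(B/(-3) + W/1) + (8 + 2/(3*W)) = 1*(B*(-⅓) + W*1) + (8 + 2/(3*W)) = 1*(-B/3 + W) + (8 + 2/(3*W)) = 1*(W - B/3) + (8 + 2/(3*W)) = (W - B/3) + (8 + 2/(3*W)) = 8 + W - B/3 + 2/(3*W))
Z = 1/227 ≈ 0.0044053
(164 + Z) + o(10, 2) = (164 + 1/227) + (8 + 10 - ⅓*2 + (⅔)/10) = 37229/227 + (8 + 10 - ⅔ + (⅔)*(⅒)) = 37229/227 + (8 + 10 - ⅔ + 1/15) = 37229/227 + 87/5 = 205894/1135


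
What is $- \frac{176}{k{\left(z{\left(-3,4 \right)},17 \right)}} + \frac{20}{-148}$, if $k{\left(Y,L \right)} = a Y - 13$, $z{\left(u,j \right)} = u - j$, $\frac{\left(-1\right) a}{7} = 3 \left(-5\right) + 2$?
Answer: $\frac{1631}{12025} \approx 0.13563$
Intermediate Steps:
$a = 91$ ($a = - 7 \left(3 \left(-5\right) + 2\right) = - 7 \left(-15 + 2\right) = \left(-7\right) \left(-13\right) = 91$)
$k{\left(Y,L \right)} = -13 + 91 Y$ ($k{\left(Y,L \right)} = 91 Y - 13 = -13 + 91 Y$)
$- \frac{176}{k{\left(z{\left(-3,4 \right)},17 \right)}} + \frac{20}{-148} = - \frac{176}{-13 + 91 \left(-3 - 4\right)} + \frac{20}{-148} = - \frac{176}{-13 + 91 \left(-3 - 4\right)} + 20 \left(- \frac{1}{148}\right) = - \frac{176}{-13 + 91 \left(-7\right)} - \frac{5}{37} = - \frac{176}{-13 - 637} - \frac{5}{37} = - \frac{176}{-650} - \frac{5}{37} = \left(-176\right) \left(- \frac{1}{650}\right) - \frac{5}{37} = \frac{88}{325} - \frac{5}{37} = \frac{1631}{12025}$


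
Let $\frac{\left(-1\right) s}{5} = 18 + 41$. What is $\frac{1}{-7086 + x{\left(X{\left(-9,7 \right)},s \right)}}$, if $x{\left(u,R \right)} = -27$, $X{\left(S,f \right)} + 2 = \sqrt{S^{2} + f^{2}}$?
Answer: $- \frac{1}{7113} \approx -0.00014059$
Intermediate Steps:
$s = -295$ ($s = - 5 \left(18 + 41\right) = \left(-5\right) 59 = -295$)
$X{\left(S,f \right)} = -2 + \sqrt{S^{2} + f^{2}}$
$\frac{1}{-7086 + x{\left(X{\left(-9,7 \right)},s \right)}} = \frac{1}{-7086 - 27} = \frac{1}{-7113} = - \frac{1}{7113}$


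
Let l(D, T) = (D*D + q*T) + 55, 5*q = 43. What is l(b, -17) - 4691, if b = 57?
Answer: -7666/5 ≈ -1533.2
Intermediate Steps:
q = 43/5 (q = (⅕)*43 = 43/5 ≈ 8.6000)
l(D, T) = 55 + D² + 43*T/5 (l(D, T) = (D*D + 43*T/5) + 55 = (D² + 43*T/5) + 55 = 55 + D² + 43*T/5)
l(b, -17) - 4691 = (55 + 57² + (43/5)*(-17)) - 4691 = (55 + 3249 - 731/5) - 4691 = 15789/5 - 4691 = -7666/5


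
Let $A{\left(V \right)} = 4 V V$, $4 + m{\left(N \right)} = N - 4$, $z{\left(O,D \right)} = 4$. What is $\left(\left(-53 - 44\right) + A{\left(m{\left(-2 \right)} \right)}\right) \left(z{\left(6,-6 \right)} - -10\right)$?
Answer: $4242$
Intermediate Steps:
$m{\left(N \right)} = -8 + N$ ($m{\left(N \right)} = -4 + \left(N - 4\right) = -4 + \left(-4 + N\right) = -8 + N$)
$A{\left(V \right)} = 4 V^{2}$
$\left(\left(-53 - 44\right) + A{\left(m{\left(-2 \right)} \right)}\right) \left(z{\left(6,-6 \right)} - -10\right) = \left(\left(-53 - 44\right) + 4 \left(-8 - 2\right)^{2}\right) \left(4 - -10\right) = \left(-97 + 4 \left(-10\right)^{2}\right) \left(4 + 10\right) = \left(-97 + 4 \cdot 100\right) 14 = \left(-97 + 400\right) 14 = 303 \cdot 14 = 4242$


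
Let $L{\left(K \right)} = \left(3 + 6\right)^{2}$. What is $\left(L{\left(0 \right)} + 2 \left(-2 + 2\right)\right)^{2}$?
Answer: $6561$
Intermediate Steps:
$L{\left(K \right)} = 81$ ($L{\left(K \right)} = 9^{2} = 81$)
$\left(L{\left(0 \right)} + 2 \left(-2 + 2\right)\right)^{2} = \left(81 + 2 \left(-2 + 2\right)\right)^{2} = \left(81 + 2 \cdot 0\right)^{2} = \left(81 + 0\right)^{2} = 81^{2} = 6561$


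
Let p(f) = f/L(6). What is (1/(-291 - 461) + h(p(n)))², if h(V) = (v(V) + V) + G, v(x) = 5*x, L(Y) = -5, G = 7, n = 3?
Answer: 163302841/14137600 ≈ 11.551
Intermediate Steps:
p(f) = -f/5 (p(f) = f/(-5) = f*(-⅕) = -f/5)
h(V) = 7 + 6*V (h(V) = (5*V + V) + 7 = 6*V + 7 = 7 + 6*V)
(1/(-291 - 461) + h(p(n)))² = (1/(-291 - 461) + (7 + 6*(-⅕*3)))² = (1/(-752) + (7 + 6*(-⅗)))² = (-1/752 + (7 - 18/5))² = (-1/752 + 17/5)² = (12779/3760)² = 163302841/14137600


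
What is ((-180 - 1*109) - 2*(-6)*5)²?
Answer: 52441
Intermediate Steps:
((-180 - 1*109) - 2*(-6)*5)² = ((-180 - 109) + 12*5)² = (-289 + 60)² = (-229)² = 52441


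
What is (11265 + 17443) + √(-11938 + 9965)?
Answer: 28708 + I*√1973 ≈ 28708.0 + 44.418*I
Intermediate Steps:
(11265 + 17443) + √(-11938 + 9965) = 28708 + √(-1973) = 28708 + I*√1973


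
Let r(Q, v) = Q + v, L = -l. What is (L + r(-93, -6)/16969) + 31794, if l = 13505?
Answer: 310345942/16969 ≈ 18289.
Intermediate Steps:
L = -13505 (L = -1*13505 = -13505)
(L + r(-93, -6)/16969) + 31794 = (-13505 + (-93 - 6)/16969) + 31794 = (-13505 - 99*1/16969) + 31794 = (-13505 - 99/16969) + 31794 = -229166444/16969 + 31794 = 310345942/16969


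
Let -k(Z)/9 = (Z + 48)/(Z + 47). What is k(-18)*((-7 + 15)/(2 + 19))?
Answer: -720/203 ≈ -3.5468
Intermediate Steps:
k(Z) = -9*(48 + Z)/(47 + Z) (k(Z) = -9*(Z + 48)/(Z + 47) = -9*(48 + Z)/(47 + Z))
k(-18)*((-7 + 15)/(2 + 19)) = (9*(-48 - 1*(-18))/(47 - 18))*((-7 + 15)/(2 + 19)) = (9*(-48 + 18)/29)*(8/21) = (9*(1/29)*(-30))*(8*(1/21)) = -270/29*8/21 = -720/203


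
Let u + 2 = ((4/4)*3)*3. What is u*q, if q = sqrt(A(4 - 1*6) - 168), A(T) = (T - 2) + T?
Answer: 7*I*sqrt(174) ≈ 92.336*I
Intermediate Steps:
A(T) = -2 + 2*T (A(T) = (-2 + T) + T = -2 + 2*T)
u = 7 (u = -2 + ((4/4)*3)*3 = -2 + ((4*(1/4))*3)*3 = -2 + (1*3)*3 = -2 + 3*3 = -2 + 9 = 7)
q = I*sqrt(174) (q = sqrt((-2 + 2*(4 - 1*6)) - 168) = sqrt((-2 + 2*(4 - 6)) - 168) = sqrt((-2 + 2*(-2)) - 168) = sqrt((-2 - 4) - 168) = sqrt(-6 - 168) = sqrt(-174) = I*sqrt(174) ≈ 13.191*I)
u*q = 7*(I*sqrt(174)) = 7*I*sqrt(174)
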